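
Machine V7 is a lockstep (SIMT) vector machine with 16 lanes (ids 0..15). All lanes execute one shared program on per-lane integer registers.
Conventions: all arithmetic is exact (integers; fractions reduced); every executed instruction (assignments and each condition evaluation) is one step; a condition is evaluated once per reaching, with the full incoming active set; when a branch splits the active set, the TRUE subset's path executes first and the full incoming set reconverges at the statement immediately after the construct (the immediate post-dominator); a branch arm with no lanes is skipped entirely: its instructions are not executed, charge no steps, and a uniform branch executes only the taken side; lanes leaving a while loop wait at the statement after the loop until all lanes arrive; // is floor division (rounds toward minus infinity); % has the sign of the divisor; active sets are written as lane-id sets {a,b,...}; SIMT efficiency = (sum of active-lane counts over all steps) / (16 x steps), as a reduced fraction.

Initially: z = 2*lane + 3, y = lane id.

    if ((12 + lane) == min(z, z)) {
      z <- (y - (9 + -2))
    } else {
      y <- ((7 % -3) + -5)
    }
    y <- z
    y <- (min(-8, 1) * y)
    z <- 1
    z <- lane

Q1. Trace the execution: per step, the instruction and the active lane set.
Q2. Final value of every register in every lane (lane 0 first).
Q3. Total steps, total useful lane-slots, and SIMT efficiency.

step 0: eval ((12 + lane) == min(z, z)) {0,1,2,3,4,5,6,7,8,9,10,11,12,13,14,15}
step 1: z <- (y - (9 + -2))          {9}
step 2: y <- ((7 % -3) + -5)         {0,1,2,3,4,5,6,7,8,10,11,12,13,14,15}
step 3: y <- z                       {0,1,2,3,4,5,6,7,8,9,10,11,12,13,14,15}
step 4: y <- (min(-8, 1) * y)        {0,1,2,3,4,5,6,7,8,9,10,11,12,13,14,15}
step 5: z <- 1                       {0,1,2,3,4,5,6,7,8,9,10,11,12,13,14,15}
step 6: z <- lane                    {0,1,2,3,4,5,6,7,8,9,10,11,12,13,14,15}

Answer: 7 steps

z: 0,1,2,3,4,5,6,7,8,9,10,11,12,13,14,15
y: -24,-40,-56,-72,-88,-104,-120,-136,-152,-16,-184,-200,-216,-232,-248,-264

steps = 7; useful = 96; efficiency = 96/112 = 6/7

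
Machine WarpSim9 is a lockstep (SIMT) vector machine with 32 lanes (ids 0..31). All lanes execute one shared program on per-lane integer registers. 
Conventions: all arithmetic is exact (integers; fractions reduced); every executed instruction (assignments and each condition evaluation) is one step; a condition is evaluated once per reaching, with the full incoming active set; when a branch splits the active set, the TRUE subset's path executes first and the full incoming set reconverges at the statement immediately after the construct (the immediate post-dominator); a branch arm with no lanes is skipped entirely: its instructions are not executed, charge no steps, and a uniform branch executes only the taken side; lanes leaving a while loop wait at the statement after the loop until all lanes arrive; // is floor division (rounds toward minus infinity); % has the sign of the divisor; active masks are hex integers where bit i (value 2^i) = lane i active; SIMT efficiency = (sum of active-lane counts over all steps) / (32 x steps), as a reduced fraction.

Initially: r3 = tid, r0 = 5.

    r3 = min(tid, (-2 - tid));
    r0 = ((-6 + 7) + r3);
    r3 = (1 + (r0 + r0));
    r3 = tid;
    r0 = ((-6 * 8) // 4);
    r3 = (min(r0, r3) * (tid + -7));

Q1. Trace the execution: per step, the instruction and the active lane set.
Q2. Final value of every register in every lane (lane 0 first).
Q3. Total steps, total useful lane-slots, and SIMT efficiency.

step 0: r3 <- min(tid, (-2 - tid))   0xffffffff
step 1: r0 <- ((-6 + 7) + r3)        0xffffffff
step 2: r3 <- (1 + (r0 + r0))        0xffffffff
step 3: r3 <- tid                    0xffffffff
step 4: r0 <- ((-6 * 8) // 4)        0xffffffff
step 5: r3 <- (min(r0, r3) * (tid + -7)) 0xffffffff

Answer: 6 steps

r3: 84,72,60,48,36,24,12,0,-12,-24,-36,-48,-60,-72,-84,-96,-108,-120,-132,-144,-156,-168,-180,-192,-204,-216,-228,-240,-252,-264,-276,-288
r0: -12,-12,-12,-12,-12,-12,-12,-12,-12,-12,-12,-12,-12,-12,-12,-12,-12,-12,-12,-12,-12,-12,-12,-12,-12,-12,-12,-12,-12,-12,-12,-12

steps = 6; useful = 192; efficiency = 192/192 = 1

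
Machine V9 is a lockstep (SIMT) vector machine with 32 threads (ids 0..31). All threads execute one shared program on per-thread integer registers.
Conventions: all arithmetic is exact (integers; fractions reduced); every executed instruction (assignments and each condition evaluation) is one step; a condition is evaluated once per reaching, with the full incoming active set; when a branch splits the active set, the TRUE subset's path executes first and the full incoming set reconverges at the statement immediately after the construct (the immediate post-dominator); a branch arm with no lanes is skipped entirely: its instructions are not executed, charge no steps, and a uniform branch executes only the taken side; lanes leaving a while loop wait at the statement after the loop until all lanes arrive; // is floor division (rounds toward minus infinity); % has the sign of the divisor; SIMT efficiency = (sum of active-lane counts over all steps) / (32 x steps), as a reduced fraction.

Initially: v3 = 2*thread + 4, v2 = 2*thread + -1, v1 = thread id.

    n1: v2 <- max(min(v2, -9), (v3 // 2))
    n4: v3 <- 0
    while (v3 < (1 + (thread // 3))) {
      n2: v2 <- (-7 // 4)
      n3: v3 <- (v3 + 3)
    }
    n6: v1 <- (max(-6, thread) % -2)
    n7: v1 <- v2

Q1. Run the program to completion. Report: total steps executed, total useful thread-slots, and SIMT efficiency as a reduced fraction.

Answer: 17 steps, 382 useful, 191/272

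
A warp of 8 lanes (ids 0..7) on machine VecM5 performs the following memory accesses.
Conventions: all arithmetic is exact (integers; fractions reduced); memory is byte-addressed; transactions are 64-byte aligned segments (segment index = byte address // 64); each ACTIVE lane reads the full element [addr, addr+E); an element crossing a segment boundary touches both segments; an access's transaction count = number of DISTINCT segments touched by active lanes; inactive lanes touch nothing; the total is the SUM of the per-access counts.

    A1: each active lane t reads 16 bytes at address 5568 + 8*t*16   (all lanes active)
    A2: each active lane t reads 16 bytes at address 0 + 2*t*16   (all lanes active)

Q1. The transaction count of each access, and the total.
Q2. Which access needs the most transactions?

A1: 8 transactions
A2: 4 transactions

Answer: 8,4; total 12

Answer: A1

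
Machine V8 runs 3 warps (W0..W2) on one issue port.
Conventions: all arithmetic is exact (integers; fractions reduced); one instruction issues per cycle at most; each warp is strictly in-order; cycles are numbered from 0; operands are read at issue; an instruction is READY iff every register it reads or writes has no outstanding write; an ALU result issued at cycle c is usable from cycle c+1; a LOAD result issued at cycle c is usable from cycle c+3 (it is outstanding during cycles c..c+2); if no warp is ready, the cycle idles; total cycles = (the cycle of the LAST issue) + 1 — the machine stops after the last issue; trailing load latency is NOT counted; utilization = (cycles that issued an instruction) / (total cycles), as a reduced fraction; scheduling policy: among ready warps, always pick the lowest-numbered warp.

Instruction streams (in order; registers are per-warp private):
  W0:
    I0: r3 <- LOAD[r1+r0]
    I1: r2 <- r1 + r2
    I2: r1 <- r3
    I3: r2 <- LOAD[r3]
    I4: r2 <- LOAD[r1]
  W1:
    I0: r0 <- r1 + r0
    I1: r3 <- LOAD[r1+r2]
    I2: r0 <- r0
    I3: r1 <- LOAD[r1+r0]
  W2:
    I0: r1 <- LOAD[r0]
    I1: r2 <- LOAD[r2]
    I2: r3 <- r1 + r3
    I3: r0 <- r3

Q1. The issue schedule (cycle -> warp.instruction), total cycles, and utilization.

cycle 0: W0.I0
cycle 1: W0.I1
cycle 2: W1.I0
cycle 3: W0.I2
cycle 4: W0.I3
cycle 5: W1.I1
cycle 6: W1.I2
cycle 7: W0.I4
cycle 8: W1.I3
cycle 9: W2.I0
cycle 10: W2.I1
cycle 11: idle
cycle 12: W2.I2
cycle 13: W2.I3

Answer: 14 cycles, utilization 13/14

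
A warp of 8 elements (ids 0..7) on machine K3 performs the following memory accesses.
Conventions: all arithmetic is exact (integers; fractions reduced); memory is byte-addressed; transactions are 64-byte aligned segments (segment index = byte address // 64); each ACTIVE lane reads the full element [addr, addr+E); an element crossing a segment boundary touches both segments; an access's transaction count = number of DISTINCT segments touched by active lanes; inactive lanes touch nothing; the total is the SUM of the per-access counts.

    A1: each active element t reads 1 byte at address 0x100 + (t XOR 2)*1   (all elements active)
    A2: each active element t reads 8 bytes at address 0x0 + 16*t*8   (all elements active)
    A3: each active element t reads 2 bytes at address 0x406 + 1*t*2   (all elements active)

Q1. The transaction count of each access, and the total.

A1: 1 transaction
A2: 8 transactions
A3: 1 transaction

Answer: 1,8,1; total 10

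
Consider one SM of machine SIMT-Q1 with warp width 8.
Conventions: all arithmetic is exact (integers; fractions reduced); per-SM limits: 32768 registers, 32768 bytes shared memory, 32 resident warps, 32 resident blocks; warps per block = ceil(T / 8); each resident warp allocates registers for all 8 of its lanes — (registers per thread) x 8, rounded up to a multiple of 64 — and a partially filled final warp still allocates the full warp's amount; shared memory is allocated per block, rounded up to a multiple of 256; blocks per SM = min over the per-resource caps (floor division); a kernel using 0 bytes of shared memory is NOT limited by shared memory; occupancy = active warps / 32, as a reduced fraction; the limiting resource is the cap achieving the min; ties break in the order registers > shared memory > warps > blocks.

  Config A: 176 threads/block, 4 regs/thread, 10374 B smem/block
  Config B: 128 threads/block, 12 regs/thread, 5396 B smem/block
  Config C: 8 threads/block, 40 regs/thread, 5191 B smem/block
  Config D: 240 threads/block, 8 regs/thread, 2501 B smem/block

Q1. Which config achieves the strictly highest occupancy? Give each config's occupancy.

occupancies: A 11/16, B 1, C 3/16, D 15/16

Answer: B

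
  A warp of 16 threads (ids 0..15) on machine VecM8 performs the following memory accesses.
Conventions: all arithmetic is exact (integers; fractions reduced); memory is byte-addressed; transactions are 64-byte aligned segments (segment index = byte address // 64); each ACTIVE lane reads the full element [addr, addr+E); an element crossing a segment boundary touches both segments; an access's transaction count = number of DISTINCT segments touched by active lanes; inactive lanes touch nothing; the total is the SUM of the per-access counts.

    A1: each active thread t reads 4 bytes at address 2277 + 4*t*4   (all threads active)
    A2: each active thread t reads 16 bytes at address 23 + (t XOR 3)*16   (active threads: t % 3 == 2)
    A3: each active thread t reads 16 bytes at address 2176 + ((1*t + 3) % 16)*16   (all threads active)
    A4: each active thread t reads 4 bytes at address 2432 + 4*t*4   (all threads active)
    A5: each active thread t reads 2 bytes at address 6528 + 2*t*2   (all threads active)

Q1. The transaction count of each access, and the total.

A1: 5 transactions
A2: 4 transactions
A3: 4 transactions
A4: 4 transactions
A5: 1 transaction

Answer: 5,4,4,4,1; total 18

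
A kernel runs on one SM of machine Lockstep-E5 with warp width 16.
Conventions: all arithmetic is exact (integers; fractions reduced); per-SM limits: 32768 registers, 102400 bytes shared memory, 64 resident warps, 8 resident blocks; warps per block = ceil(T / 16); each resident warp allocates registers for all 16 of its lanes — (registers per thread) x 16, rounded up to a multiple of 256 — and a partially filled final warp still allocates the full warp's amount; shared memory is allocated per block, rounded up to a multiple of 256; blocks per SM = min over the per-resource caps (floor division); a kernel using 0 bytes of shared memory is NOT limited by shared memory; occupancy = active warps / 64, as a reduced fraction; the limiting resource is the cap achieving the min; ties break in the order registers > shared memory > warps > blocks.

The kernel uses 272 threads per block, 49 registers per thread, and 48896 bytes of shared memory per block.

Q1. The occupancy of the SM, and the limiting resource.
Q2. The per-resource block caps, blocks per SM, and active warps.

Answer: occupancy 17/64, limited by registers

registers: 1 block
shared memory: 2 blocks
warps: 3 blocks
blocks: 8 blocks

Answer: 1 block, 17 active warps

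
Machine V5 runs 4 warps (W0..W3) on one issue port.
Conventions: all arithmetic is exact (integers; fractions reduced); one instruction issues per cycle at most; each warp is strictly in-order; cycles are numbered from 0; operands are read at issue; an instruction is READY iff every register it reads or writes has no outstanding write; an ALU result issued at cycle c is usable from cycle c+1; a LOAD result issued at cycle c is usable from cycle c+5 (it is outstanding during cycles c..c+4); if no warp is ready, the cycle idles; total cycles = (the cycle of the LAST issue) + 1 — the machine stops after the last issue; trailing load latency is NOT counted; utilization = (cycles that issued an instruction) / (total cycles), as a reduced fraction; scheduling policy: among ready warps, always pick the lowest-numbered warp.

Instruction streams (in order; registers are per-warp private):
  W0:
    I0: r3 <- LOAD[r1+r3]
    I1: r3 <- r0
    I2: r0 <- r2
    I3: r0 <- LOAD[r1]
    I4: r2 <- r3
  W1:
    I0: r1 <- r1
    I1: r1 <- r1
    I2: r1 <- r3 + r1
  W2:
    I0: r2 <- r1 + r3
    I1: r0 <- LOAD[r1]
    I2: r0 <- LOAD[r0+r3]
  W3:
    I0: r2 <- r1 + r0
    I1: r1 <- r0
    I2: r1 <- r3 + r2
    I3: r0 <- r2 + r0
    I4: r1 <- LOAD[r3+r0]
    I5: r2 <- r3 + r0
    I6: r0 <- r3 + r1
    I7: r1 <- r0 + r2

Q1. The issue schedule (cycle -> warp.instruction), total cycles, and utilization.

cycle 0: W0.I0
cycle 1: W1.I0
cycle 2: W1.I1
cycle 3: W1.I2
cycle 4: W2.I0
cycle 5: W0.I1
cycle 6: W0.I2
cycle 7: W0.I3
cycle 8: W0.I4
cycle 9: W2.I1
cycle 10: W3.I0
cycle 11: W3.I1
cycle 12: W3.I2
cycle 13: W3.I3
cycle 14: W2.I2
cycle 15: W3.I4
cycle 16: W3.I5
cycle 17: idle
cycle 18: idle
cycle 19: idle
cycle 20: W3.I6
cycle 21: W3.I7

Answer: 22 cycles, utilization 19/22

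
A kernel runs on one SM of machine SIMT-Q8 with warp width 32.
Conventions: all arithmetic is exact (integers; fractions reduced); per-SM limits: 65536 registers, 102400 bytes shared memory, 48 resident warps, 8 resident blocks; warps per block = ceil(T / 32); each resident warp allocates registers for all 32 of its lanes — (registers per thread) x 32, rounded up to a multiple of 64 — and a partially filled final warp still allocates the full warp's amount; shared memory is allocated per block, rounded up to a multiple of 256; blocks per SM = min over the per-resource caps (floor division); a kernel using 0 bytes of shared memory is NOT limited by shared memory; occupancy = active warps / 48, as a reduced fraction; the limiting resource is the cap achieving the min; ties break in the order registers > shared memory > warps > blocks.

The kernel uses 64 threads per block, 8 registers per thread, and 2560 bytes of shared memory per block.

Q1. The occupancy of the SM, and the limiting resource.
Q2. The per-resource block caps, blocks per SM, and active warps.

Answer: occupancy 1/3, limited by blocks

registers: 128 blocks
shared memory: 40 blocks
warps: 24 blocks
blocks: 8 blocks

Answer: 8 blocks, 16 active warps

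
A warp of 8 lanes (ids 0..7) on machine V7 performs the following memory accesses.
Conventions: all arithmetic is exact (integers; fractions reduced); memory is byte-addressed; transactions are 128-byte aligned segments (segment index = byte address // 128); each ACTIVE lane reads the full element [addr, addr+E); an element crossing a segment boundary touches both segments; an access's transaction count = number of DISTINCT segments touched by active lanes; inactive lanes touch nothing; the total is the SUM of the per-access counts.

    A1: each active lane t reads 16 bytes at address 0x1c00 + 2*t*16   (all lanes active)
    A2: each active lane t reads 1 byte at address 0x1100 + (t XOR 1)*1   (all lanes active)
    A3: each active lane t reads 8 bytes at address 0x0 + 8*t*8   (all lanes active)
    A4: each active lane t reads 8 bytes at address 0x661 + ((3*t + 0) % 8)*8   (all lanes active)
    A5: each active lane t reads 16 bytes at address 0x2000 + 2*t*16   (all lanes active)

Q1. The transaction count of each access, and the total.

A1: 2 transactions
A2: 1 transaction
A3: 4 transactions
A4: 2 transactions
A5: 2 transactions

Answer: 2,1,4,2,2; total 11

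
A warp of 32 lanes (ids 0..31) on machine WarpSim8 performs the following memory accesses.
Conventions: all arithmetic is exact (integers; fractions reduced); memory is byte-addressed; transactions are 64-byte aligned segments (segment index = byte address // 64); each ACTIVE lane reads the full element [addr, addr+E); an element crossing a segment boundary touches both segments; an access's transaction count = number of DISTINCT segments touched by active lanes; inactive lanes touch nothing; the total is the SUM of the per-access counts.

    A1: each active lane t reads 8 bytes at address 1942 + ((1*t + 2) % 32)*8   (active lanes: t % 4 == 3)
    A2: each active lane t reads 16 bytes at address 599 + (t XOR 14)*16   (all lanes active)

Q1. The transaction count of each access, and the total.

A1: 5 transactions
A2: 9 transactions

Answer: 5,9; total 14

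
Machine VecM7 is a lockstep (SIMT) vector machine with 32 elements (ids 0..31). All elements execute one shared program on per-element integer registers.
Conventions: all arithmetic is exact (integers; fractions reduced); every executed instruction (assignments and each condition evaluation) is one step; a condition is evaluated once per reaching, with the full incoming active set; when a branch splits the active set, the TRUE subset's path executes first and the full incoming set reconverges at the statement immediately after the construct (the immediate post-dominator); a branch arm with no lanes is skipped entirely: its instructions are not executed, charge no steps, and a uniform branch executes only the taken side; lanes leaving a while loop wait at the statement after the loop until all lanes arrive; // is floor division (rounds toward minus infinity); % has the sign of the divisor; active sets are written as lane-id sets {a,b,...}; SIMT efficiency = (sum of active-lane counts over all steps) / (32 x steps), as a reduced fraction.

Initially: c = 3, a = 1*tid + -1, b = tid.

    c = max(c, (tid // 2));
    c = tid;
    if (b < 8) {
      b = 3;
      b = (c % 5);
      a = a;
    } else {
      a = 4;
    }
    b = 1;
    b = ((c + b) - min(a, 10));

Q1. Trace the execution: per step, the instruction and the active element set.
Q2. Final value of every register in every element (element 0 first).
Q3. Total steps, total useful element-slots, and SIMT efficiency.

step 0: c <- max(c, (tid // 2))      {0,1,2,3,4,5,6,7,8,9,10,11,12,13,14,15,16,17,18,19,20,21,22,23,24,25,26,27,28,29,30,31}
step 1: c <- tid                     {0,1,2,3,4,5,6,7,8,9,10,11,12,13,14,15,16,17,18,19,20,21,22,23,24,25,26,27,28,29,30,31}
step 2: eval (b < 8)                 {0,1,2,3,4,5,6,7,8,9,10,11,12,13,14,15,16,17,18,19,20,21,22,23,24,25,26,27,28,29,30,31}
step 3: b <- 3                       {0,1,2,3,4,5,6,7}
step 4: b <- (c % 5)                 {0,1,2,3,4,5,6,7}
step 5: a <- a                       {0,1,2,3,4,5,6,7}
step 6: a <- 4                       {8,9,10,11,12,13,14,15,16,17,18,19,20,21,22,23,24,25,26,27,28,29,30,31}
step 7: b <- 1                       {0,1,2,3,4,5,6,7,8,9,10,11,12,13,14,15,16,17,18,19,20,21,22,23,24,25,26,27,28,29,30,31}
step 8: b <- ((c + b) - min(a, 10))  {0,1,2,3,4,5,6,7,8,9,10,11,12,13,14,15,16,17,18,19,20,21,22,23,24,25,26,27,28,29,30,31}

Answer: 9 steps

c: 0,1,2,3,4,5,6,7,8,9,10,11,12,13,14,15,16,17,18,19,20,21,22,23,24,25,26,27,28,29,30,31
a: -1,0,1,2,3,4,5,6,4,4,4,4,4,4,4,4,4,4,4,4,4,4,4,4,4,4,4,4,4,4,4,4
b: 2,2,2,2,2,2,2,2,5,6,7,8,9,10,11,12,13,14,15,16,17,18,19,20,21,22,23,24,25,26,27,28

steps = 9; useful = 208; efficiency = 208/288 = 13/18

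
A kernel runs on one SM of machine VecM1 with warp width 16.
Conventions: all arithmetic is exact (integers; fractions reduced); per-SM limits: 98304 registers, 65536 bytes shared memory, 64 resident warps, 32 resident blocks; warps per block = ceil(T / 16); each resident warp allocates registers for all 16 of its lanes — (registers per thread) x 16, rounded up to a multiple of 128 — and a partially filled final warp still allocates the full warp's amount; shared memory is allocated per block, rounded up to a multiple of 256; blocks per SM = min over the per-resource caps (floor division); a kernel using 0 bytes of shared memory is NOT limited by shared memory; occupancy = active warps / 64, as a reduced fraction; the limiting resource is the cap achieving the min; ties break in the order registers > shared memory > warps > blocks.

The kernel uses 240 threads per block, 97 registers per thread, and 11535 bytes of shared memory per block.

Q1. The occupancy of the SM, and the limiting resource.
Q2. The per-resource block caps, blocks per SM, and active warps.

Answer: occupancy 45/64, limited by registers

registers: 3 blocks
shared memory: 5 blocks
warps: 4 blocks
blocks: 32 blocks

Answer: 3 blocks, 45 active warps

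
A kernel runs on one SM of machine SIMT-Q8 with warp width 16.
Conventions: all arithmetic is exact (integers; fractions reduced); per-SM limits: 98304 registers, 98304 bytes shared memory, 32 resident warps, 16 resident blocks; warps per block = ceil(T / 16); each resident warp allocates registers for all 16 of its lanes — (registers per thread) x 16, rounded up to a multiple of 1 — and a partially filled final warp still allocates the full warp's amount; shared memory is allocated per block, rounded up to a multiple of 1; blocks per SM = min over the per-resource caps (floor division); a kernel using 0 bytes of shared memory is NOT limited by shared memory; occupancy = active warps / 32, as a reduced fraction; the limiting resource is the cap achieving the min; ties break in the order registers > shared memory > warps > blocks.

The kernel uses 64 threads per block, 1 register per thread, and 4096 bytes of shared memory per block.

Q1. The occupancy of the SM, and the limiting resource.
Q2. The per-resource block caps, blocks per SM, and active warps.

Answer: occupancy 1, limited by warps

registers: 1536 blocks
shared memory: 24 blocks
warps: 8 blocks
blocks: 16 blocks

Answer: 8 blocks, 32 active warps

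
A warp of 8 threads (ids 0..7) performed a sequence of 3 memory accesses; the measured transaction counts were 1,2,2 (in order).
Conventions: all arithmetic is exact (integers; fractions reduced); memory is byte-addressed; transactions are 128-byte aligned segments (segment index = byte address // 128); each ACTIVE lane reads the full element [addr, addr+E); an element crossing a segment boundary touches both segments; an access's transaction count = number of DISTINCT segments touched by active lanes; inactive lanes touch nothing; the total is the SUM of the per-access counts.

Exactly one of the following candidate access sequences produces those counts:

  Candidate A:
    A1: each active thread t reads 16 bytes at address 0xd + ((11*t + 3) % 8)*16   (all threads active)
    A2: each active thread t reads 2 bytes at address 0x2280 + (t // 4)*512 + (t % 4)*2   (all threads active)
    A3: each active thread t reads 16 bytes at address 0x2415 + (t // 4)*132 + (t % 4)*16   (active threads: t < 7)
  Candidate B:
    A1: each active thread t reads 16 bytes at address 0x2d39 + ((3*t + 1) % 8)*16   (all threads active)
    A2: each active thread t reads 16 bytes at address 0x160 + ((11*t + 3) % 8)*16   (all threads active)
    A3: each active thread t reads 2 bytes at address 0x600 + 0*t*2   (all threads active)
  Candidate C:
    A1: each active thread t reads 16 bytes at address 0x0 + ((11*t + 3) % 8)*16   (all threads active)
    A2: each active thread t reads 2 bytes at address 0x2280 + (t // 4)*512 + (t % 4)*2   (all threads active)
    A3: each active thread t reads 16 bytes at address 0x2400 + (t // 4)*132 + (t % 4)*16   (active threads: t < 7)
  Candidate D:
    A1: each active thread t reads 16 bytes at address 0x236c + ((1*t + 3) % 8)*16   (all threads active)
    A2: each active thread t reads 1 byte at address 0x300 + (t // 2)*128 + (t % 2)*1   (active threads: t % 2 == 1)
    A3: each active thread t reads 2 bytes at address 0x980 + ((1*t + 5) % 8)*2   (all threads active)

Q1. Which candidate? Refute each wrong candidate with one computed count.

A: A1 gives 2 transactions, not 1
B: A1 gives 2 transactions, not 1
D: A1 gives 2 transactions, not 1
C: all counts match (1,2,2)

Answer: C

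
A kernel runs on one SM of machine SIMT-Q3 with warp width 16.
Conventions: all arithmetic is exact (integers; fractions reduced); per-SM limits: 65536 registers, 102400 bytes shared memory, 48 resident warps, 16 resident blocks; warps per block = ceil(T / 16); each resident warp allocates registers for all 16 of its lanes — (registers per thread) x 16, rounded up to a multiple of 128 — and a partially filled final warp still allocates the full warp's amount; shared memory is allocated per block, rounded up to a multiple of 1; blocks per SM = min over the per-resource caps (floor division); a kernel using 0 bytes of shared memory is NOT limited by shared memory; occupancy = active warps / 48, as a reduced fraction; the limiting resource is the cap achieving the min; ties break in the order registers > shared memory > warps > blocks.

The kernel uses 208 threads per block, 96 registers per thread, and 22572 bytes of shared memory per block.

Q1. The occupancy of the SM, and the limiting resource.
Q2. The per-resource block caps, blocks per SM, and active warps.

Answer: occupancy 13/16, limited by registers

registers: 3 blocks
shared memory: 4 blocks
warps: 3 blocks
blocks: 16 blocks

Answer: 3 blocks, 39 active warps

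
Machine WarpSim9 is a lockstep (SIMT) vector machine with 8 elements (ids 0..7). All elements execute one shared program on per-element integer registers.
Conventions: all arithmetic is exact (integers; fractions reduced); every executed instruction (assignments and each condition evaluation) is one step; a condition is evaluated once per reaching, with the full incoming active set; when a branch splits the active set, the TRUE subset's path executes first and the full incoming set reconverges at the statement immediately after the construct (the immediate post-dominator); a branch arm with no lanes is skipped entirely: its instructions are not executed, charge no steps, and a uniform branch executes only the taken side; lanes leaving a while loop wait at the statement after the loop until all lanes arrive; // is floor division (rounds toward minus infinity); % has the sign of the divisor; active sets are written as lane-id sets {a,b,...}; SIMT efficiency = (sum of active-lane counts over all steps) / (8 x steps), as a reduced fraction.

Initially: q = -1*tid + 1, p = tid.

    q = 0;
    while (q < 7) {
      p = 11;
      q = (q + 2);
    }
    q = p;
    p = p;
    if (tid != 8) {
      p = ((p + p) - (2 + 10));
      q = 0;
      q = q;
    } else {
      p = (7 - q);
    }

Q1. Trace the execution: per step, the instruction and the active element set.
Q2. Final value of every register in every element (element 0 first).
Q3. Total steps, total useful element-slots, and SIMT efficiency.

step 0: q <- 0                       {0,1,2,3,4,5,6,7}
step 1: eval (q < 7)                 {0,1,2,3,4,5,6,7}
step 2: p <- 11                      {0,1,2,3,4,5,6,7}
step 3: q <- (q + 2)                 {0,1,2,3,4,5,6,7}
step 4: eval (q < 7)                 {0,1,2,3,4,5,6,7}
step 5: p <- 11                      {0,1,2,3,4,5,6,7}
step 6: q <- (q + 2)                 {0,1,2,3,4,5,6,7}
step 7: eval (q < 7)                 {0,1,2,3,4,5,6,7}
step 8: p <- 11                      {0,1,2,3,4,5,6,7}
step 9: q <- (q + 2)                 {0,1,2,3,4,5,6,7}
step 10: eval (q < 7)                 {0,1,2,3,4,5,6,7}
step 11: p <- 11                      {0,1,2,3,4,5,6,7}
step 12: q <- (q + 2)                 {0,1,2,3,4,5,6,7}
step 13: eval (q < 7)                 {0,1,2,3,4,5,6,7}
step 14: q <- p                       {0,1,2,3,4,5,6,7}
step 15: p <- p                       {0,1,2,3,4,5,6,7}
step 16: eval (tid != 8)              {0,1,2,3,4,5,6,7}
step 17: p <- ((p + p) - (2 + 10))    {0,1,2,3,4,5,6,7}
step 18: q <- 0                       {0,1,2,3,4,5,6,7}
step 19: q <- q                       {0,1,2,3,4,5,6,7}

Answer: 20 steps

q: 0,0,0,0,0,0,0,0
p: 10,10,10,10,10,10,10,10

steps = 20; useful = 160; efficiency = 160/160 = 1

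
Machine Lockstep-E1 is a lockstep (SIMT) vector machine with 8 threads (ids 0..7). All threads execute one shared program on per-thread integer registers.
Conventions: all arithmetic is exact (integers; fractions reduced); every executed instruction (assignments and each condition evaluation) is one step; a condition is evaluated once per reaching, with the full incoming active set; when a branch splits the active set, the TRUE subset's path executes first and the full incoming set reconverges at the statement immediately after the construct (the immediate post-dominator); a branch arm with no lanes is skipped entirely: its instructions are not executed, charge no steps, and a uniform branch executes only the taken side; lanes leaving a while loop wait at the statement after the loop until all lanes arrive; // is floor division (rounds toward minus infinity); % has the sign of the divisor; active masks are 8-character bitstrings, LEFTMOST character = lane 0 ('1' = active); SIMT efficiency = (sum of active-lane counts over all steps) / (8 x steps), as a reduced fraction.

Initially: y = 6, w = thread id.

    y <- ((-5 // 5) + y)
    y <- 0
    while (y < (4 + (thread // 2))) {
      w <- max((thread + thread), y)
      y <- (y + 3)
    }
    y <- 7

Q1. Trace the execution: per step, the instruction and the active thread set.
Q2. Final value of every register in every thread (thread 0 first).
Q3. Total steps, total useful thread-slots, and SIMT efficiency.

step 0: y <- ((-5 // 5) + y)         11111111
step 1: y <- 0                       11111111
step 2: eval (y < (4 + (thread // 2))) 11111111
step 3: w <- max((thread + thread), y) 11111111
step 4: y <- (y + 3)                 11111111
step 5: eval (y < (4 + (thread // 2))) 11111111
step 6: w <- max((thread + thread), y) 11111111
step 7: y <- (y + 3)                 11111111
step 8: eval (y < (4 + (thread // 2))) 11111111
step 9: w <- max((thread + thread), y) 00000011
step 10: y <- (y + 3)                 00000011
step 11: eval (y < (4 + (thread // 2))) 00000011
step 12: y <- 7                       11111111

Answer: 13 steps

y: 7,7,7,7,7,7,7,7
w: 3,3,4,6,8,10,12,14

steps = 13; useful = 86; efficiency = 86/104 = 43/52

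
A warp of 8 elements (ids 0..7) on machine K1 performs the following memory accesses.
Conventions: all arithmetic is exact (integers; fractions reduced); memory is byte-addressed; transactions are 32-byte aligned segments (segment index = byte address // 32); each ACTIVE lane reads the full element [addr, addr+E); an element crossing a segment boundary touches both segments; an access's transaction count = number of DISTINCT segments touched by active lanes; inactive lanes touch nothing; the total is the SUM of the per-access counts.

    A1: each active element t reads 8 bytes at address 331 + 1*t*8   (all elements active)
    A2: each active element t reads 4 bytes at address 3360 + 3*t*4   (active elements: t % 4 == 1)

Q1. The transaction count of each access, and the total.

A1: 3 transactions
A2: 2 transactions

Answer: 3,2; total 5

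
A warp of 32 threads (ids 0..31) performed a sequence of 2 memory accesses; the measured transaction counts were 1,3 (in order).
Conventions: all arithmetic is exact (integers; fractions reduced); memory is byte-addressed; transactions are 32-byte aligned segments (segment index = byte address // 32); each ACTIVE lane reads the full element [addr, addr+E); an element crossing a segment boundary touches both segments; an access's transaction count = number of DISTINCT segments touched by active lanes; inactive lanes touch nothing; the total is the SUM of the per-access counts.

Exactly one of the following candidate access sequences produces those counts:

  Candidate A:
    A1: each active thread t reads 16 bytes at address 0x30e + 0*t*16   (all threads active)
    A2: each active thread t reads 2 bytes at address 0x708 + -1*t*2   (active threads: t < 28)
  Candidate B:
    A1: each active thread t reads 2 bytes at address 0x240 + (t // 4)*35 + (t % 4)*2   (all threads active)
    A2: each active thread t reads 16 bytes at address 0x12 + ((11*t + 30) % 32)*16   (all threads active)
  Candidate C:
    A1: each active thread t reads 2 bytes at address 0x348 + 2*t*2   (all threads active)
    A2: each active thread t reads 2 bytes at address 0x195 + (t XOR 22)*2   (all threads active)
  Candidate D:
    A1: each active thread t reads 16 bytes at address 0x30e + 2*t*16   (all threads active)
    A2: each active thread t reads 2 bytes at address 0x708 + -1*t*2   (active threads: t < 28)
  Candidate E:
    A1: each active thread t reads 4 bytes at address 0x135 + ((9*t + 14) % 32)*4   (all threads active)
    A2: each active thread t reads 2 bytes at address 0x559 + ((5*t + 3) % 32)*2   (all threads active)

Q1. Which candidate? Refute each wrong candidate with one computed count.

B: A1 gives 8 transactions, not 1
C: A1 gives 5 transactions, not 1
D: A1 gives 32 transactions, not 1
E: A1 gives 5 transactions, not 1
A: all counts match (1,3)

Answer: A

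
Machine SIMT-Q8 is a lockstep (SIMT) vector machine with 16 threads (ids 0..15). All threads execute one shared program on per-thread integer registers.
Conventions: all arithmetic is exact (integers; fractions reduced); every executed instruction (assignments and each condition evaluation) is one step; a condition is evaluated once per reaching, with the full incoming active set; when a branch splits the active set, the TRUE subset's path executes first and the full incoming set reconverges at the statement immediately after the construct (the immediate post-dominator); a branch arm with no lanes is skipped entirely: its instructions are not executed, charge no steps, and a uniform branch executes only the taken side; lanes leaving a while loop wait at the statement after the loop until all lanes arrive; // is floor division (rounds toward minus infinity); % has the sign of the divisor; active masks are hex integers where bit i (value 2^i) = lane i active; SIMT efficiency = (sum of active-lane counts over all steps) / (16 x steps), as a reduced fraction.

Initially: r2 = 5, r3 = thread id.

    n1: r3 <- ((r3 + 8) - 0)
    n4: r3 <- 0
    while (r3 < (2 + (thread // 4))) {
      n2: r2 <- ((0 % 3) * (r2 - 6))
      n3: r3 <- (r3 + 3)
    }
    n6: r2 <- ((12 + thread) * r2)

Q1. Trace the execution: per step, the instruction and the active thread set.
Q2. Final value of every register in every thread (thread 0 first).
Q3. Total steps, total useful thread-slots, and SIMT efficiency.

step 0: r3 <- ((r3 + 8) - 0)         0xffff
step 1: r3 <- 0                      0xffff
step 2: eval (r3 < (2 + (thread // 4))) 0xffff
step 3: r2 <- ((0 % 3) * (r2 - 6))   0xffff
step 4: r3 <- (r3 + 3)               0xffff
step 5: eval (r3 < (2 + (thread // 4))) 0xffff
step 6: r2 <- ((0 % 3) * (r2 - 6))   0xff00
step 7: r3 <- (r3 + 3)               0xff00
step 8: eval (r3 < (2 + (thread // 4))) 0xff00
step 9: r2 <- ((12 + thread) * r2)   0xffff

Answer: 10 steps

r2: 0,0,0,0,0,0,0,0,0,0,0,0,0,0,0,0
r3: 3,3,3,3,3,3,3,3,6,6,6,6,6,6,6,6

steps = 10; useful = 136; efficiency = 136/160 = 17/20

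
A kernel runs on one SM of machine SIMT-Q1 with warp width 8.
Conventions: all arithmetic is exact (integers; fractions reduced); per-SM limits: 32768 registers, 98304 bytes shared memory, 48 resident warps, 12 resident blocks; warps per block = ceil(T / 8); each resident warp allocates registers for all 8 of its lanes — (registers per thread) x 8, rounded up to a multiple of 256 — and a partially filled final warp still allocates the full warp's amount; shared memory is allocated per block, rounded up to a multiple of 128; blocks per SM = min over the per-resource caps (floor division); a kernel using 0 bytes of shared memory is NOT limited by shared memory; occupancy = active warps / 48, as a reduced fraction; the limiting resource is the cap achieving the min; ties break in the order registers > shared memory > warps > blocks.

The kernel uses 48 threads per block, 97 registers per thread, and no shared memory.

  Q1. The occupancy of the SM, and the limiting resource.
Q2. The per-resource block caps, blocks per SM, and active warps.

Answer: occupancy 5/8, limited by registers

registers: 5 blocks
shared memory: no limit (kernel uses none)
warps: 8 blocks
blocks: 12 blocks

Answer: 5 blocks, 30 active warps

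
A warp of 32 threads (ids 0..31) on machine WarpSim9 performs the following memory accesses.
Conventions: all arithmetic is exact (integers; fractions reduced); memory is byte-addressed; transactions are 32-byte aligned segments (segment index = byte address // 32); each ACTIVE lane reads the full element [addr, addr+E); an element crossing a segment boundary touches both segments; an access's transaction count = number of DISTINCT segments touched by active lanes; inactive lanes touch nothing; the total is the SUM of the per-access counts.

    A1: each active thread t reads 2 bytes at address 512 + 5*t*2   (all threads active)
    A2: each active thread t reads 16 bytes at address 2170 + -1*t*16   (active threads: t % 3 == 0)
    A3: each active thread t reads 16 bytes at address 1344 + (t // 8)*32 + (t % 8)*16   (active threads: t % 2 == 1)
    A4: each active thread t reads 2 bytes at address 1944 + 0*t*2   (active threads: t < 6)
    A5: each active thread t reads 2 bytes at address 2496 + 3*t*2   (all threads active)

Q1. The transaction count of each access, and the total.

A1: 10 transactions
A2: 17 transactions
A3: 7 transactions
A4: 1 transaction
A5: 6 transactions

Answer: 10,17,7,1,6; total 41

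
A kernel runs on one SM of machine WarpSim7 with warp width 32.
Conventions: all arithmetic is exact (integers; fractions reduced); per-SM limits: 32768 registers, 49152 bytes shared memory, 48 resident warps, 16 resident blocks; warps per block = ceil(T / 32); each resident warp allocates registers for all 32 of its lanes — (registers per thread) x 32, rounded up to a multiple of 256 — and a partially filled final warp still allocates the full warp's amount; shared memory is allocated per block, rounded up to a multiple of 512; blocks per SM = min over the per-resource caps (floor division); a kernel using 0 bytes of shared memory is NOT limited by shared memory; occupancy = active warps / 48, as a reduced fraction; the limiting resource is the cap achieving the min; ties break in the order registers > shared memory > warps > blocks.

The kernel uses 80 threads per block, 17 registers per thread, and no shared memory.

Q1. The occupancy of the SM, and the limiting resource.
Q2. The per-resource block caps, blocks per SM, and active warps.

Answer: occupancy 7/8, limited by registers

registers: 14 blocks
shared memory: no limit (kernel uses none)
warps: 16 blocks
blocks: 16 blocks

Answer: 14 blocks, 42 active warps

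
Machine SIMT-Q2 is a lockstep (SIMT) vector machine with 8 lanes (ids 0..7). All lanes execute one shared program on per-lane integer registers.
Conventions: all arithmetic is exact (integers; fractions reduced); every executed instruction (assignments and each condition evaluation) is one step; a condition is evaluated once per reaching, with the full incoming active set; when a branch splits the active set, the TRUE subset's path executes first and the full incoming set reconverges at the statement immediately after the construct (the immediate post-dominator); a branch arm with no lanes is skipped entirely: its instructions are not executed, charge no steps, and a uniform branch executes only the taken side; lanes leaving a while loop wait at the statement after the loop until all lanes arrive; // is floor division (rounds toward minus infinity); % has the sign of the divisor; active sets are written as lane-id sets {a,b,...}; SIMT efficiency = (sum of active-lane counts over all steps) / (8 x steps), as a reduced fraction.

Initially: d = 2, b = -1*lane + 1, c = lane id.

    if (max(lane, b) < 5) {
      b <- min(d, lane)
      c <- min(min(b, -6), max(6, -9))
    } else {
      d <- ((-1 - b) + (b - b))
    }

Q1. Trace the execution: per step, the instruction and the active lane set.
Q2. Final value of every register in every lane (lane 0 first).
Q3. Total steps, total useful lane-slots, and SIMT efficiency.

step 0: eval (max(lane, b) < 5)      {0,1,2,3,4,5,6,7}
step 1: b <- min(d, lane)            {0,1,2,3,4}
step 2: c <- min(min(b, -6), max(6, -9)) {0,1,2,3,4}
step 3: d <- ((-1 - b) + (b - b))    {5,6,7}

Answer: 4 steps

d: 2,2,2,2,2,3,4,5
b: 0,1,2,2,2,-4,-5,-6
c: -6,-6,-6,-6,-6,5,6,7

steps = 4; useful = 21; efficiency = 21/32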